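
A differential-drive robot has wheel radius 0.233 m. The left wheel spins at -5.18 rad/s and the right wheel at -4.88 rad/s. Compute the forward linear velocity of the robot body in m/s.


v = r*(wR + wL)/2 = 0.233*(-4.88 + -5.18)/2 = -1.1720

-1.1720 m/s


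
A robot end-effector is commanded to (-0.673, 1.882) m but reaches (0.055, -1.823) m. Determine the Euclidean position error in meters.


dx = 0.055 - (-0.673) = 0.7280, dy = -1.823 - (1.882) = -3.7050
err = sqrt(0.529984 + 13.727025) = 3.7758

3.7758 m


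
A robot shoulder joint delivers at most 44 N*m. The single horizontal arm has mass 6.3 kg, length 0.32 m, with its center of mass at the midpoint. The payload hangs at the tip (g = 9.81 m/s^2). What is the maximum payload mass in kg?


tau_arm = m_arm*g*(L/2) = 6.3*9.81*0.32/2 = 9.8885 N*m
tau_payload = tau_max - tau_arm = 44 - 9.8885 = 34.1115
m_payload = tau_payload / (g*L) = 34.1115 / (9.81*0.32) = 10.8663

10.8663 kg


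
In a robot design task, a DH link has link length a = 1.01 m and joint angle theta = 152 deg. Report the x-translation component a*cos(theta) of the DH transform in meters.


a*cos(theta) = 1.01*cos(152 deg) = -0.8918

-0.8918 m


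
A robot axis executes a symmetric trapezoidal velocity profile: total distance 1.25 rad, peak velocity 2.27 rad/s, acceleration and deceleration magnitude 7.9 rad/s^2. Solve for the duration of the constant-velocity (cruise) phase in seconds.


t_acc = v/a = 0.287342 s, d_acc = v^2/(2a) = 0.326133 rad each
d_cruise = 1.25 - 2*0.326133 = 0.597734 rad
t_cruise = d_cruise/v = 0.597734/2.27 = 0.2633

0.2633 s


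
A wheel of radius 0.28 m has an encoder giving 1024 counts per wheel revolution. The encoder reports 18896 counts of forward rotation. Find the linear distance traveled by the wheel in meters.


revs = 18896/1024 = 18.453125
d = revs * 2*pi*r = 18.453125 * 2*pi*0.28 = 32.4644

32.4644 m


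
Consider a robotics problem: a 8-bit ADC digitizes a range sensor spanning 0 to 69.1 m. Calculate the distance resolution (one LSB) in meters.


res = range / 2^n = 69.1/2^8 = 69.1/256 = 0.2699

0.2699 m


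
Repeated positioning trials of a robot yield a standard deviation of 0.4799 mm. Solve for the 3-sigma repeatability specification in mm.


repeatability = 3*sigma = 3*0.4799 = 1.4397

1.4397 mm


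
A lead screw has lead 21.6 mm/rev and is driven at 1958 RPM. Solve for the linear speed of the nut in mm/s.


v = lead * (RPM/60) = 21.6*1958/60 = 704.8800

704.8800 mm/s


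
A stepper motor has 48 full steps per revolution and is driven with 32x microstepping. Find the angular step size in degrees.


step = 360/(48*32) = 360/1536 = 0.2344

0.2344 degrees


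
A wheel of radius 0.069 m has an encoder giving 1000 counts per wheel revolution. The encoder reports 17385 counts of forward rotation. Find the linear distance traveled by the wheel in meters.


revs = 17385/1000 = 17.385000
d = revs * 2*pi*r = 17.385000 * 2*pi*0.069 = 7.5371

7.5371 m


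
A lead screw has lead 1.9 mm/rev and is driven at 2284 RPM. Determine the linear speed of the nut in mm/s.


v = lead * (RPM/60) = 1.9*2284/60 = 72.3267

72.3267 mm/s


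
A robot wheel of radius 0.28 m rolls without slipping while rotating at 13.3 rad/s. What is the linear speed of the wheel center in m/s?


v = omega * r = 13.3 * 0.28 = 3.7240

3.7240 m/s


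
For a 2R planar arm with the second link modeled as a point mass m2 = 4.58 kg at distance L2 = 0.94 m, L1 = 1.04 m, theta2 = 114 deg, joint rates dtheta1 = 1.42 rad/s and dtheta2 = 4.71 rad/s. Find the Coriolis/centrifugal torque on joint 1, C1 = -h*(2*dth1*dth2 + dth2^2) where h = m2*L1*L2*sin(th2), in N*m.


h = m2*L1*L2*sin(th2) = 4.58*1.04*0.94*sin(114 deg) = 4.090316
C1 = -h*(2*1.42*4.71 + 4.71^2) = -4.090316*35.5605 = -145.4537

-145.4537 N*m


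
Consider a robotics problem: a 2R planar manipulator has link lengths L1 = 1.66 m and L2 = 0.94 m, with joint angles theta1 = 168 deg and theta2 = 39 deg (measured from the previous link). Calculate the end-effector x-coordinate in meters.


x = L1*cos(th1) + L2*cos(th1+th2) = 1.66*cos(168 deg) + 0.94*cos(207 deg) = -2.4613

-2.4613 m


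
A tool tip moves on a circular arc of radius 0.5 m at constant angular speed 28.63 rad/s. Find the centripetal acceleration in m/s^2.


a_c = omega^2 * r = 28.63^2 * 0.5 = 409.8384

409.8384 m/s^2


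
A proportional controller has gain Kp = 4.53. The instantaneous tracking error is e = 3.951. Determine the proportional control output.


u_P = Kp * e = 4.53 * 3.951 = 17.8980

17.8980


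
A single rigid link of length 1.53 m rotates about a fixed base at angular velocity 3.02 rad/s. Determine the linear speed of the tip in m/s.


v = L*omega = 1.53 * 3.02 = 4.6206

4.6206 m/s


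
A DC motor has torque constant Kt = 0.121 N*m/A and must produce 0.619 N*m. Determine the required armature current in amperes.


I = tau / Kt = 0.619/0.121 = 5.1157

5.1157 A


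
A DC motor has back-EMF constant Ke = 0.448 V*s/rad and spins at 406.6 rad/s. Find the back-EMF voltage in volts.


V_emf = Ke * omega = 0.448*406.6 = 182.1568

182.1568 V


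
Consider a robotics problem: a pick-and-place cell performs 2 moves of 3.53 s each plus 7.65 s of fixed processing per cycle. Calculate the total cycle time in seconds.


T = 2*3.53 + 7.65 = 14.7100

14.7100 s


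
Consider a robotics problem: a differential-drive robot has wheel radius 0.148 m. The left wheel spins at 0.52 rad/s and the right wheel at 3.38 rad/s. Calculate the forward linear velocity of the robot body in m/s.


v = r*(wR + wL)/2 = 0.148*(3.38 + 0.52)/2 = 0.2886

0.2886 m/s


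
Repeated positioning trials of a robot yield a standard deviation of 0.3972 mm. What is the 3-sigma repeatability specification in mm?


repeatability = 3*sigma = 3*0.3972 = 1.1916

1.1916 mm


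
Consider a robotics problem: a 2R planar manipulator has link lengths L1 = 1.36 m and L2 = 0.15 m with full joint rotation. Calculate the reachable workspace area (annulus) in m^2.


r_max = L1 + L2 = 1.5100, r_min = |L1 - L2| = 1.2100
A = pi*(r_max^2 - r_min^2) = pi*(2.2801 - 1.4641) = 2.5635

2.5635 m^2


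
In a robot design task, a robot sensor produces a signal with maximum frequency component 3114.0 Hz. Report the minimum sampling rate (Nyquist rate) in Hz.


f_s,min = 2*f_max = 2*3114.0 = 6228.0000

6228.0000 Hz


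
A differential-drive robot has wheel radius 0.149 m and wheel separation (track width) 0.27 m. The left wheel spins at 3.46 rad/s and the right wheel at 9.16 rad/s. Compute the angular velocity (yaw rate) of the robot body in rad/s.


omega = r*(wR - wL)/L = 0.149*(9.16 - (3.46))/0.27 = 3.1456

3.1456 rad/s


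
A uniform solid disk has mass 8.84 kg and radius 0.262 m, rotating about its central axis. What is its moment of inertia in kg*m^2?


I = (1/2)*m*R^2 = 0.5*8.84*0.262^2 = 0.3034

0.3034 kg*m^2


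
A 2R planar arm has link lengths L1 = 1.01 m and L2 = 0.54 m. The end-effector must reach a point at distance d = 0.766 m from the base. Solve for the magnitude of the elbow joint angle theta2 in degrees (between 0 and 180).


cos(th2) = (d^2 - L1^2 - L2^2)/(2*L1*L2) = (0.766^2 - 1.01^2 - 0.54^2)/(2*1.01*0.54) = -0.66459846
th2 = acos(-0.66459846) = 131.6515 deg

131.6515 degrees


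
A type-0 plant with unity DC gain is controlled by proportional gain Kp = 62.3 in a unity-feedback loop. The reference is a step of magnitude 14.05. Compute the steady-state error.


e_ss = R/(1 + Kp) = 14.05/(1 + 62.3) = 14.05/63.3000 = 0.2220

0.2220


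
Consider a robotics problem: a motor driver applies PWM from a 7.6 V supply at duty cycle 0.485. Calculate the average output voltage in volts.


V_avg = V_supply * D = 7.6*0.485 = 3.6860

3.6860 V


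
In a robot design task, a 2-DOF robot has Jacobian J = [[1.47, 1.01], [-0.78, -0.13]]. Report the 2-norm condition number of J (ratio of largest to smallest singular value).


JJ^T eigenvalues: trace(JJ^T) = 3.8063, det(JJ^T) = det(J)^2 = 0.35605089
s_max^2 = (3.8063 + sqrt(13.06371613))/2 = 3.71033816
s_min^2 = (3.8063 - sqrt(13.06371613))/2 = 0.09596184
kappa = s_max/s_min = sqrt(3.71033816/0.09596184) = 6.2181

6.2181


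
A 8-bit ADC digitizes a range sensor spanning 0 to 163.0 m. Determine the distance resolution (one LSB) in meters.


res = range / 2^n = 163.0/2^8 = 163.0/256 = 0.6367

0.6367 m


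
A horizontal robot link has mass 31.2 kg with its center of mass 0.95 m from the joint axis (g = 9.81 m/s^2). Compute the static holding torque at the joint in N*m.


tau = m*g*L = 31.2 * 9.81 * 0.95 = 290.7684

290.7684 N*m


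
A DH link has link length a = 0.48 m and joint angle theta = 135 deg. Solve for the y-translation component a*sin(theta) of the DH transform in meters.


a*sin(theta) = 0.48*sin(135 deg) = 0.3394

0.3394 m


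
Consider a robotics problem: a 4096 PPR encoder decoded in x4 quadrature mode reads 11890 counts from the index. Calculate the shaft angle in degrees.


angle = counts * 360 / (PPR*4) = 11890 * 360 / 16384 = 261.2549

261.2549 degrees


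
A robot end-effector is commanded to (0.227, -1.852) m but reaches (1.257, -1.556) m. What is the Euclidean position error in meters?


dx = 1.257 - (0.227) = 1.0300, dy = -1.556 - (-1.852) = 0.2960
err = sqrt(1.060900 + 0.087616) = 1.0717

1.0717 m


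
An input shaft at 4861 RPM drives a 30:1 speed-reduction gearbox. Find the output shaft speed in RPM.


omega_out = omega_in / N = 4861 / 30 = 162.0333

162.0333 RPM


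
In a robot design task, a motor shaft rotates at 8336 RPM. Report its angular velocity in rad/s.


omega = 8336 * 2*pi/60 = 872.9439

872.9439 rad/s


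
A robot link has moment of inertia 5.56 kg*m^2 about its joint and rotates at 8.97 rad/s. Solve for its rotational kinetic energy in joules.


KE = (1/2)*I*omega^2 = 0.5*5.56*8.97^2 = 223.6813

223.6813 J


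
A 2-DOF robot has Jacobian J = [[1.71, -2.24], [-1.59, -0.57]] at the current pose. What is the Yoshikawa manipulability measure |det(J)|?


det(J) = 1.71*-0.57 - (-2.24)*(-1.59) = -4.5363
|det(J)| = 4.5363

4.5363


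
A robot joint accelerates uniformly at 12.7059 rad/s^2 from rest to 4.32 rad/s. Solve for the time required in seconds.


t = delta_omega / alpha = 4.32 / 12.7059 = 0.3400

0.3400 s


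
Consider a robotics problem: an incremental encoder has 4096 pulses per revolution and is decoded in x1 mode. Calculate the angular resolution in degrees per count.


resolution = 360 / (PPR * 1) = 360 / 4096 = 0.0879

0.0879 degrees


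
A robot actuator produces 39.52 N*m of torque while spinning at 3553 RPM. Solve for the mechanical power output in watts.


omega = 3553 * 2*pi/60 = 372.069290 rad/s
P = tau * omega = 39.52 * 372.069290 = 14704.1783

14704.1783 W


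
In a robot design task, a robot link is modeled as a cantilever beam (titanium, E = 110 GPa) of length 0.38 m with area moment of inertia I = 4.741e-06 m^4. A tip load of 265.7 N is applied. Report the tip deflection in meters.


delta = F*L^3/(3*E*I) = 265.7*0.38^3/(3*1.100e+11*4.741e-06)
      = 14.5794904/1564530 = 9.3188e-06

9.3188e-06 m


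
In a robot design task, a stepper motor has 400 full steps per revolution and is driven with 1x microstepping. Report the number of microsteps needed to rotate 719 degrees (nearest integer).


step_size = 360/(400*1) = 360/400 = 0.900000 deg
n = 719/(360/400) = 719*400/360 = 798.8889 -> 799

799 steps


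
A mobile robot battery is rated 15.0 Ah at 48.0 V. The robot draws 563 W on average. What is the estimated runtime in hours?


E = 15.0*48.0 = 720.0000 Wh
t = E/P = 720.0000/563 = 1.2789

1.2789 hours


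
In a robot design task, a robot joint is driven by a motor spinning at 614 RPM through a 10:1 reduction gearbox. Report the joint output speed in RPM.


omega_joint = omega_motor / N = 614 / 10 = 61.4000

61.4000 RPM


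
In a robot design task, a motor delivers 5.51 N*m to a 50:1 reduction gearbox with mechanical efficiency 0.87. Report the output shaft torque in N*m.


tau_out = tau_in * N * eta = 5.51 * 50 * 0.87 = 239.6850

239.6850 N*m


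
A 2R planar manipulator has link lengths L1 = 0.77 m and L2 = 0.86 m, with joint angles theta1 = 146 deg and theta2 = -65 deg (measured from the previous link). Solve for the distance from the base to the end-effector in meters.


x = L1*cos(th1) + L2*cos(th1+th2) = -0.503825
y = L1*sin(th1) + L2*sin(th1+th2) = 1.279991
d = sqrt(x^2 + y^2) = sqrt(0.253840 + 1.638377) = 1.3756

1.3756 m


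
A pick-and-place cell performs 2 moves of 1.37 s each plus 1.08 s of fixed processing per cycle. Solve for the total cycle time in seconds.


T = 2*1.37 + 1.08 = 3.8200

3.8200 s


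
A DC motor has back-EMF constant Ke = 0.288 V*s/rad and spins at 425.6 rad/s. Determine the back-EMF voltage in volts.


V_emf = Ke * omega = 0.288*425.6 = 122.5728

122.5728 V


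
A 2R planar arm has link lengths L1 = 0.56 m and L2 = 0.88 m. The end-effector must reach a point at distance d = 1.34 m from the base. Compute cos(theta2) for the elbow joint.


cos(th2) = (d^2 - L1^2 - L2^2)/(2*L1*L2) = (1.34^2 - 0.56^2 - 0.88^2)/(2*0.56*0.88) = 0.7179

0.7179


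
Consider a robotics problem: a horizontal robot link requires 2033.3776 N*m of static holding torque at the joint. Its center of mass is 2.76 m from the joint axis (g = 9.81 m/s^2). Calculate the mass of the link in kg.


m = tau / (g*L) = 2033.3776 / (9.81 * 2.76) = 75.1000

75.1000 kg


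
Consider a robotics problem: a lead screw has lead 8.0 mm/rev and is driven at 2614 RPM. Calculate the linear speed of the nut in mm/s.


v = lead * (RPM/60) = 8.0*2614/60 = 348.5333

348.5333 mm/s


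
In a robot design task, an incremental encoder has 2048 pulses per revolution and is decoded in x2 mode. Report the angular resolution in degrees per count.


resolution = 360 / (PPR * 2) = 360 / 4096 = 0.0879

0.0879 degrees


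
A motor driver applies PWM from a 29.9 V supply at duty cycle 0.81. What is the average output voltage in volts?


V_avg = V_supply * D = 29.9*0.81 = 24.2190

24.2190 V


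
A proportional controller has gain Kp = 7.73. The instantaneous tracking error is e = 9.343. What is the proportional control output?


u_P = Kp * e = 7.73 * 9.343 = 72.2214

72.2214


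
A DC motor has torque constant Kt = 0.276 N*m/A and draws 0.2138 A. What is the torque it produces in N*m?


tau = Kt * I = 0.276*0.2138 = 0.0590

0.0590 N*m


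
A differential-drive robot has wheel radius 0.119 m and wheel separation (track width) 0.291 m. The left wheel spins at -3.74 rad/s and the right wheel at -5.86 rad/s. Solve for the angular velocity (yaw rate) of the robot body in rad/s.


omega = r*(wR - wL)/L = 0.119*(-5.86 - (-3.74))/0.291 = -0.8669

-0.8669 rad/s


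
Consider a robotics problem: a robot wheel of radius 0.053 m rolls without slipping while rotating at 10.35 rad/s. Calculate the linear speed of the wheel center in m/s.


v = omega * r = 10.35 * 0.053 = 0.5485

0.5485 m/s


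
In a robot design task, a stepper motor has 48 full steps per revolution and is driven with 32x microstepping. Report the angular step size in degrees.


step = 360/(48*32) = 360/1536 = 0.2344

0.2344 degrees


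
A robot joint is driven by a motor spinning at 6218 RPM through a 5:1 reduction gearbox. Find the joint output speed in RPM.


omega_joint = omega_motor / N = 6218 / 5 = 1243.6000

1243.6000 RPM


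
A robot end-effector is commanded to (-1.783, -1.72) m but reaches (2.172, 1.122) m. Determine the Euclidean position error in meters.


dx = 2.172 - (-1.783) = 3.9550, dy = 1.122 - (-1.72) = 2.8420
err = sqrt(15.642025 + 8.076964) = 4.8702

4.8702 m


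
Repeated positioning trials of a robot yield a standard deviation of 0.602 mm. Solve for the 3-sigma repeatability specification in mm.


repeatability = 3*sigma = 3*0.602 = 1.8060

1.8060 mm


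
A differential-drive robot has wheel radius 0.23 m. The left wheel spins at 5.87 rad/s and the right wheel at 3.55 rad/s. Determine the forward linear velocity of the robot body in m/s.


v = r*(wR + wL)/2 = 0.23*(3.55 + 5.87)/2 = 1.0833

1.0833 m/s


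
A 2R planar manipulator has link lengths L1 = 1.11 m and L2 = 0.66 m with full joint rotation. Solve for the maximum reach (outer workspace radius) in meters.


r_max = L1 + L2 = 1.11 + 0.66 = 1.7700

1.7700 m


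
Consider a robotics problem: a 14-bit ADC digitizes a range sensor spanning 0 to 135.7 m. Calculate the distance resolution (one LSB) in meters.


res = range / 2^n = 135.7/2^14 = 135.7/16384 = 0.0083

0.0083 m


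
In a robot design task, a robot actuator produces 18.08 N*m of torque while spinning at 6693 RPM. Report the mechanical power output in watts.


omega = 6693 * 2*pi/60 = 700.889321 rad/s
P = tau * omega = 18.08 * 700.889321 = 12672.0789

12672.0789 W


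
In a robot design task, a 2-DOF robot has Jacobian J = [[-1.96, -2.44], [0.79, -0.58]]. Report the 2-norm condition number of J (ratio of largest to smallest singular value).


JJ^T eigenvalues: trace(JJ^T) = 10.7557, det(JJ^T) = det(J)^2 = 9.39054736
s_max^2 = (10.7557 + sqrt(78.12289305))/2 = 9.79720779
s_min^2 = (10.7557 - sqrt(78.12289305))/2 = 0.95849221
kappa = s_max/s_min = sqrt(9.79720779/0.95849221) = 3.1971

3.1971


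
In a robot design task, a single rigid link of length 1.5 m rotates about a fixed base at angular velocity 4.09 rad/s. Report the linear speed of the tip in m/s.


v = L*omega = 1.5 * 4.09 = 6.1350

6.1350 m/s


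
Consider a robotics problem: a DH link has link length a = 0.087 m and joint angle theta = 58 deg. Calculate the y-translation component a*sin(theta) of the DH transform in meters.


a*sin(theta) = 0.087*sin(58 deg) = 0.0738

0.0738 m


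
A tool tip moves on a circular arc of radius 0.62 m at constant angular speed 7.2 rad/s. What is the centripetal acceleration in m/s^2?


a_c = omega^2 * r = 7.2^2 * 0.62 = 32.1408

32.1408 m/s^2


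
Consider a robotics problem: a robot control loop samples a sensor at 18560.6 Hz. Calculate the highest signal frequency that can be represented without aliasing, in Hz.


f_max = f_s/2 = 18560.6/2 = 9280.3000

9280.3000 Hz


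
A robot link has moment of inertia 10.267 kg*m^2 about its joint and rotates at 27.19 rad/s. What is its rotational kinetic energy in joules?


KE = (1/2)*I*omega^2 = 0.5*10.267*27.19^2 = 3795.1765

3795.1765 J


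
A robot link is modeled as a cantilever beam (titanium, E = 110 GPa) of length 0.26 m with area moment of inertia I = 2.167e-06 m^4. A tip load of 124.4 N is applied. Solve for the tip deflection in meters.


delta = F*L^3/(3*E*I) = 124.4*0.26^3/(3*1.100e+11*2.167e-06)
      = 2.1864544/715110 = 3.0575e-06

3.0575e-06 m


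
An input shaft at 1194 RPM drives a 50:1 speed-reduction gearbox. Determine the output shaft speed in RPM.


omega_out = omega_in / N = 1194 / 50 = 23.8800

23.8800 RPM


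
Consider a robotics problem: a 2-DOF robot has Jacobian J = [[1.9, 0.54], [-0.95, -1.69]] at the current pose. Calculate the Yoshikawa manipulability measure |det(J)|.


det(J) = 1.9*-1.69 - (0.54)*(-0.95) = -2.6980
|det(J)| = 2.6980

2.6980


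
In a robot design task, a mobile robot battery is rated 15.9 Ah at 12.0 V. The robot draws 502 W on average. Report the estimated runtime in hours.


E = 15.9*12.0 = 190.8000 Wh
t = E/P = 190.8000/502 = 0.3801

0.3801 hours


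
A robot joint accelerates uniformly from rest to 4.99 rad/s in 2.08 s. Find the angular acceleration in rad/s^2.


alpha = delta_omega / t = 4.99 / 2.08 = 2.3990

2.3990 rad/s^2


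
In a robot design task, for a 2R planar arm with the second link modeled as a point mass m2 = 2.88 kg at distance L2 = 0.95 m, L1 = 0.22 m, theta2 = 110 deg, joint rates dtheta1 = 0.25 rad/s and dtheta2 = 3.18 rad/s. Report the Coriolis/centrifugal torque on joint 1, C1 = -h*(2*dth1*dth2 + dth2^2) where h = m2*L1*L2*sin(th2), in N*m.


h = m2*L1*L2*sin(th2) = 2.88*0.22*0.95*sin(110 deg) = 0.565620
C1 = -h*(2*0.25*3.18 + 3.18^2) = -0.565620*11.7024 = -6.6191

-6.6191 N*m


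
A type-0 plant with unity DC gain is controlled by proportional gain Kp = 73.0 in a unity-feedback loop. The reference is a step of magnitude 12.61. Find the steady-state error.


e_ss = R/(1 + Kp) = 12.61/(1 + 73.0) = 12.61/74.0000 = 0.1704

0.1704


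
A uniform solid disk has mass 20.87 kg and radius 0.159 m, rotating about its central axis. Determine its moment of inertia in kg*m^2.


I = (1/2)*m*R^2 = 0.5*20.87*0.159^2 = 0.2638

0.2638 kg*m^2


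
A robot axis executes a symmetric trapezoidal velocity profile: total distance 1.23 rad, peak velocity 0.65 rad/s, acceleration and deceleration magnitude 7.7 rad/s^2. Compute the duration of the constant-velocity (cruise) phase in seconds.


t_acc = v/a = 0.084416 s, d_acc = v^2/(2a) = 0.027435 rad each
d_cruise = 1.23 - 2*0.027435 = 1.175130 rad
t_cruise = d_cruise/v = 1.175130/0.65 = 1.8079

1.8079 s


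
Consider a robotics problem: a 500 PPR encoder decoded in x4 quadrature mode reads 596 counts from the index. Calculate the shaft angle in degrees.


angle = counts * 360 / (PPR*4) = 596 * 360 / 2000 = 107.2800

107.2800 degrees


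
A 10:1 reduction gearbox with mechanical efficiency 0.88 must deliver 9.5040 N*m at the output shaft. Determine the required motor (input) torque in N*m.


tau_in = tau_out / (N * eta) = 9.5040 / (10 * 0.88) = 1.0800

1.0800 N*m


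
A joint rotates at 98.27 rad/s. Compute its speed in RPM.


RPM = 98.27 * 60/(2*pi) = 938.4094

938.4094 RPM


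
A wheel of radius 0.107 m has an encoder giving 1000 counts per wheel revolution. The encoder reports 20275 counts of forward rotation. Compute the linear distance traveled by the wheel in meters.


revs = 20275/1000 = 20.275000
d = revs * 2*pi*r = 20.275000 * 2*pi*0.107 = 13.6309

13.6309 m


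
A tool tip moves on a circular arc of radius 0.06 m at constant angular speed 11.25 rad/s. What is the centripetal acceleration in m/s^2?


a_c = omega^2 * r = 11.25^2 * 0.06 = 7.5938

7.5938 m/s^2


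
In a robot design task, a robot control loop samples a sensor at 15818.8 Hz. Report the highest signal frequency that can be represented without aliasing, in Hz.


f_max = f_s/2 = 15818.8/2 = 7909.4000

7909.4000 Hz


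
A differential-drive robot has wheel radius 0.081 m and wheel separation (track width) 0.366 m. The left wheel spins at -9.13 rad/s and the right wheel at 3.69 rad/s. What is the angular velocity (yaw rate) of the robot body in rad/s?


omega = r*(wR - wL)/L = 0.081*(3.69 - (-9.13))/0.366 = 2.8372

2.8372 rad/s


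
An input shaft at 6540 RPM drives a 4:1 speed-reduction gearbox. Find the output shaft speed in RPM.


omega_out = omega_in / N = 6540 / 4 = 1635.0000

1635.0000 RPM


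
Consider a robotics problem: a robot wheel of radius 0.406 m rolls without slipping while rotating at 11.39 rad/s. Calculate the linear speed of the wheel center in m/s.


v = omega * r = 11.39 * 0.406 = 4.6243

4.6243 m/s


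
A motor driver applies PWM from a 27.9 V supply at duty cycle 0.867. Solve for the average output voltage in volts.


V_avg = V_supply * D = 27.9*0.867 = 24.1893

24.1893 V


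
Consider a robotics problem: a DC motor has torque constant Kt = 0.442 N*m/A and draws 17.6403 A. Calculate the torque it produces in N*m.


tau = Kt * I = 0.442*17.6403 = 7.7970

7.7970 N*m


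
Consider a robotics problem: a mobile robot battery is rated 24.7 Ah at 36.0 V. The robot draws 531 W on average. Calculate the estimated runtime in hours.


E = 24.7*36.0 = 889.2000 Wh
t = E/P = 889.2000/531 = 1.6746

1.6746 hours


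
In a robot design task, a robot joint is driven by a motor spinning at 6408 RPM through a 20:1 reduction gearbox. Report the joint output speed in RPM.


omega_joint = omega_motor / N = 6408 / 20 = 320.4000

320.4000 RPM


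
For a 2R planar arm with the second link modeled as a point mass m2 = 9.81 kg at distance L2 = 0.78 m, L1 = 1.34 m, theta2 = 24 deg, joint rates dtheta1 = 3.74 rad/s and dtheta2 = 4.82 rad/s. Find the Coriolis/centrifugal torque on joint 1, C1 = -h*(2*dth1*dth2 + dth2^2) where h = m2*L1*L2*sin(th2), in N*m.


h = m2*L1*L2*sin(th2) = 9.81*1.34*0.78*sin(24 deg) = 4.170438
C1 = -h*(2*3.74*4.82 + 4.82^2) = -4.170438*59.2860 = -247.2486

-247.2486 N*m


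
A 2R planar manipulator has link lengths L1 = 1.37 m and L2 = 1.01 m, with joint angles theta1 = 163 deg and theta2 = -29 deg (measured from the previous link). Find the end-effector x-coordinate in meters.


x = L1*cos(th1) + L2*cos(th1+th2) = 1.37*cos(163 deg) + 1.01*cos(134 deg) = -2.0117

-2.0117 m


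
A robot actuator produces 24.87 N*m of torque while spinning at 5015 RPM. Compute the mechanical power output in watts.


omega = 5015 * 2*pi/60 = 525.169572 rad/s
P = tau * omega = 24.87 * 525.169572 = 13060.9673

13060.9673 W


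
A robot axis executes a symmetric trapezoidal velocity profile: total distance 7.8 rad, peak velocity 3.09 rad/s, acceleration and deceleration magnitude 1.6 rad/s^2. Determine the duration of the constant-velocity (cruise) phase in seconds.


t_acc = v/a = 1.931250 s, d_acc = v^2/(2a) = 2.983781 rad each
d_cruise = 7.8 - 2*2.983781 = 1.832438 rad
t_cruise = d_cruise/v = 1.832438/3.09 = 0.5930

0.5930 s


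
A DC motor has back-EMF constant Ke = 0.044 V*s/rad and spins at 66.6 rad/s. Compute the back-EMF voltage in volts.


V_emf = Ke * omega = 0.044*66.6 = 2.9304

2.9304 V


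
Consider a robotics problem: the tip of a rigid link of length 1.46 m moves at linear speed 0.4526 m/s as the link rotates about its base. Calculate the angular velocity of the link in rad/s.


omega = v / L = 0.4526 / 1.46 = 0.3100

0.3100 rad/s


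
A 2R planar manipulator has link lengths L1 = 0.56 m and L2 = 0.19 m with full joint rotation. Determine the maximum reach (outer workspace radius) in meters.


r_max = L1 + L2 = 0.56 + 0.19 = 0.7500

0.7500 m


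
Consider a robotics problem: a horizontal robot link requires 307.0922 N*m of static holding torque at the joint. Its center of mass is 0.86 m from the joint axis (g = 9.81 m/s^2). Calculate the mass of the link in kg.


m = tau / (g*L) = 307.0922 / (9.81 * 0.86) = 36.4000

36.4000 kg


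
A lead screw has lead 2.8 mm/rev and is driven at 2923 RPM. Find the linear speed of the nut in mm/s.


v = lead * (RPM/60) = 2.8*2923/60 = 136.4067

136.4067 mm/s


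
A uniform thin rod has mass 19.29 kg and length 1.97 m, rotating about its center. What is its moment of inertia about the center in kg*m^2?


I = (1/12)*m*L^2 = (1/12)*19.29*1.97^2 = 6.2385

6.2385 kg*m^2


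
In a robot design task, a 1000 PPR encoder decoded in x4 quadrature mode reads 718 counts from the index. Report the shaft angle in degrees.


angle = counts * 360 / (PPR*4) = 718 * 360 / 4000 = 64.6200

64.6200 degrees


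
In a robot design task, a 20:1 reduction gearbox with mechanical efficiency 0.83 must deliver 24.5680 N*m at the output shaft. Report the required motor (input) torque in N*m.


tau_in = tau_out / (N * eta) = 24.5680 / (20 * 0.83) = 1.4800

1.4800 N*m


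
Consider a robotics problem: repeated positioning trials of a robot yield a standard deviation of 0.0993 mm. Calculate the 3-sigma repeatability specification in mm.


repeatability = 3*sigma = 3*0.0993 = 0.2979

0.2979 mm


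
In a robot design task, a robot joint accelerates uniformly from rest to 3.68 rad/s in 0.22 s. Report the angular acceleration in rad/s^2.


alpha = delta_omega / t = 3.68 / 0.22 = 16.7273

16.7273 rad/s^2


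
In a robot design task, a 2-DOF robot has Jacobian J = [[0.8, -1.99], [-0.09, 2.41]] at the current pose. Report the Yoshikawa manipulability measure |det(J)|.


det(J) = 0.8*2.41 - (-1.99)*(-0.09) = 1.7489
|det(J)| = 1.7489

1.7489


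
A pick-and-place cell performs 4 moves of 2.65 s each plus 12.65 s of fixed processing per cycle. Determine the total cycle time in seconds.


T = 4*2.65 + 12.65 = 23.2500

23.2500 s


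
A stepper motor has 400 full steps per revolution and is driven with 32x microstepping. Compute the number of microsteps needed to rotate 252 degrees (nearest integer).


step_size = 360/(400*32) = 360/12800 = 0.028125 deg
n = 252/(360/12800) = 252*12800/360 = 8960

8960 steps


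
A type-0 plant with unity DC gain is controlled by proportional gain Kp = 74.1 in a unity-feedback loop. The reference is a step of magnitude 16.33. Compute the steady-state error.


e_ss = R/(1 + Kp) = 16.33/(1 + 74.1) = 16.33/75.1000 = 0.2174

0.2174


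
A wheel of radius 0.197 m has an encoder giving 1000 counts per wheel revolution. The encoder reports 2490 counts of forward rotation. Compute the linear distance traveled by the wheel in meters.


revs = 2490/1000 = 2.490000
d = revs * 2*pi*r = 2.490000 * 2*pi*0.197 = 3.0821

3.0821 m


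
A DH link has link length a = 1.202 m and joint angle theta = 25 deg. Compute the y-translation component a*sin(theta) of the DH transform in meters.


a*sin(theta) = 1.202*sin(25 deg) = 0.5080

0.5080 m


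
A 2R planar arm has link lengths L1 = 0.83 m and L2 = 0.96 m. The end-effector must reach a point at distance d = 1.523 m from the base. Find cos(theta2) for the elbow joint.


cos(th2) = (d^2 - L1^2 - L2^2)/(2*L1*L2) = (1.523^2 - 0.83^2 - 0.96^2)/(2*0.83*0.96) = 0.4449

0.4449


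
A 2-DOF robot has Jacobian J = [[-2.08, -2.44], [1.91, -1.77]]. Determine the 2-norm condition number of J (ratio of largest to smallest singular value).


JJ^T eigenvalues: trace(JJ^T) = 17.0610, det(JJ^T) = det(J)^2 = 69.58896400
s_max^2 = (17.0610 + sqrt(12.72186500))/2 = 10.31388618
s_min^2 = (17.0610 - sqrt(12.72186500))/2 = 6.74711382
kappa = s_max/s_min = sqrt(10.31388618/6.74711382) = 1.2364

1.2364


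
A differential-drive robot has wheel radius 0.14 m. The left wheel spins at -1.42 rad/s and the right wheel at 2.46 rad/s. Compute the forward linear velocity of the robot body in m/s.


v = r*(wR + wL)/2 = 0.14*(2.46 + -1.42)/2 = 0.0728

0.0728 m/s


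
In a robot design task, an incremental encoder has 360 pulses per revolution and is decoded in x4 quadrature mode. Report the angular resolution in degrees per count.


resolution = 360 / (PPR * 4) = 360 / 1440 = 0.2500

0.2500 degrees


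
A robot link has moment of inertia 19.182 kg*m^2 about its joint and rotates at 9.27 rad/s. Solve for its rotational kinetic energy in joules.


KE = (1/2)*I*omega^2 = 0.5*19.182*9.27^2 = 824.1824

824.1824 J


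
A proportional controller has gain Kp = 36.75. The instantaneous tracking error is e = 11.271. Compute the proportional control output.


u_P = Kp * e = 36.75 * 11.271 = 414.2093

414.2093


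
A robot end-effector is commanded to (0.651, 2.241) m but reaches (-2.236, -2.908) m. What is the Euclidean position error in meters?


dx = -2.236 - (0.651) = -2.8870, dy = -2.908 - (2.241) = -5.1490
err = sqrt(8.334769 + 26.512201) = 5.9031

5.9031 m


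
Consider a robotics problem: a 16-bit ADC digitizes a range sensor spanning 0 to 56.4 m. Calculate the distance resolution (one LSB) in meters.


res = range / 2^n = 56.4/2^16 = 56.4/65536 = 8.6060e-04

8.6060e-04 m


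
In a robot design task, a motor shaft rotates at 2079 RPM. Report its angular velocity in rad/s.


omega = 2079 * 2*pi/60 = 217.7124

217.7124 rad/s


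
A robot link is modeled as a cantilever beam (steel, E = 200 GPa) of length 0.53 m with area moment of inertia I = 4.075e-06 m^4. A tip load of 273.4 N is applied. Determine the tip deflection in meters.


delta = F*L^3/(3*E*I) = 273.4*0.53^3/(3*2.000e+11*4.075e-06)
      = 40.7029718/2445000 = 1.6647e-05

1.6647e-05 m


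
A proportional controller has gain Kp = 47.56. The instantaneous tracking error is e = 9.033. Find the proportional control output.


u_P = Kp * e = 47.56 * 9.033 = 429.6095

429.6095


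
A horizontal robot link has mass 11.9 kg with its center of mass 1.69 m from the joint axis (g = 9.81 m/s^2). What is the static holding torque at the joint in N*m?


tau = m*g*L = 11.9 * 9.81 * 1.69 = 197.2889

197.2889 N*m


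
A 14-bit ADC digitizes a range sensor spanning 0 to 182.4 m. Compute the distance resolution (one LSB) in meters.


res = range / 2^n = 182.4/2^14 = 182.4/16384 = 0.0111

0.0111 m


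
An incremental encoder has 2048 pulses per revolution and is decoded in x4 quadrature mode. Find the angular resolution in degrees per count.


resolution = 360 / (PPR * 4) = 360 / 8192 = 0.0439

0.0439 degrees


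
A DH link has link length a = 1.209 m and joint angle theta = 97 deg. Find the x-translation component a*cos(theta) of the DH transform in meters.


a*cos(theta) = 1.209*cos(97 deg) = -0.1473

-0.1473 m


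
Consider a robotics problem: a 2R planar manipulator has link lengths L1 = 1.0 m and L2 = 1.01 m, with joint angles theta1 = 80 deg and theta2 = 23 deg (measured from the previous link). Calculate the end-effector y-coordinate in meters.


y = L1*sin(th1) + L2*sin(th1+th2) = 1.0*sin(80 deg) + 1.01*sin(103 deg) = 1.9689

1.9689 m


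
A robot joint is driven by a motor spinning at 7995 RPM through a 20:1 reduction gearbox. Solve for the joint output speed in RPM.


omega_joint = omega_motor / N = 7995 / 20 = 399.7500

399.7500 RPM


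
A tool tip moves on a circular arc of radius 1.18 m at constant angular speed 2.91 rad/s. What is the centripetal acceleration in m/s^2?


a_c = omega^2 * r = 2.91^2 * 1.18 = 9.9924

9.9924 m/s^2


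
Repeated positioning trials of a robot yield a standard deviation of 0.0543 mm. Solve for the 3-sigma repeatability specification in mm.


repeatability = 3*sigma = 3*0.0543 = 0.1629

0.1629 mm


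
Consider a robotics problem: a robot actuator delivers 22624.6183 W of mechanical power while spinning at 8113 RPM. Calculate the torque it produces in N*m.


omega = 8113 * 2*pi/60 = 849.591373 rad/s
tau = P / omega = 22624.6183 / 849.591373 = 26.6300

26.6300 N*m


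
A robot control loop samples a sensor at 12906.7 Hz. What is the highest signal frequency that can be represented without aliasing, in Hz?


f_max = f_s/2 = 12906.7/2 = 6453.3500

6453.3500 Hz


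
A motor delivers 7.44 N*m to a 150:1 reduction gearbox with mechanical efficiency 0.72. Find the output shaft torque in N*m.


tau_out = tau_in * N * eta = 7.44 * 150 * 0.72 = 803.5200

803.5200 N*m


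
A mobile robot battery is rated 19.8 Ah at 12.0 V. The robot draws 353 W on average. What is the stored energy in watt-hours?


E = capacity * V = 19.8*12.0 = 237.6000

237.6000 Wh


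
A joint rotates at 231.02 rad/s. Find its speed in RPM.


RPM = 231.02 * 60/(2*pi) = 2206.0785

2206.0785 RPM


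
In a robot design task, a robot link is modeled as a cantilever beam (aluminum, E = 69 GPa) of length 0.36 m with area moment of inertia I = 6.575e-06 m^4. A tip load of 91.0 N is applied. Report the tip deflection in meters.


delta = F*L^3/(3*E*I) = 91.0*0.36^3/(3*6.900e+10*6.575e-06)
      = 4.245696/1361025 = 3.1195e-06

3.1195e-06 m


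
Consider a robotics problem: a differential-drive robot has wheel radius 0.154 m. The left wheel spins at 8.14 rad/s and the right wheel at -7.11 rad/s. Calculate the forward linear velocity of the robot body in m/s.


v = r*(wR + wL)/2 = 0.154*(-7.11 + 8.14)/2 = 0.0793

0.0793 m/s


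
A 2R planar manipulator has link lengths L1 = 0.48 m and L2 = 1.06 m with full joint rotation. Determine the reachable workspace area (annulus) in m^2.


r_max = L1 + L2 = 1.5400, r_min = |L1 - L2| = 0.5800
A = pi*(r_max^2 - r_min^2) = pi*(2.3716 - 0.3364) = 6.3938

6.3938 m^2


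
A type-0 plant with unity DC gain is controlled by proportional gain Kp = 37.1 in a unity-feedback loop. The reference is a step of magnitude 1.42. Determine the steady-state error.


e_ss = R/(1 + Kp) = 1.42/(1 + 37.1) = 1.42/38.1000 = 0.0373

0.0373


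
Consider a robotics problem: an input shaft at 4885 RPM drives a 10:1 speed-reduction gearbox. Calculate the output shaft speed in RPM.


omega_out = omega_in / N = 4885 / 10 = 488.5000

488.5000 RPM


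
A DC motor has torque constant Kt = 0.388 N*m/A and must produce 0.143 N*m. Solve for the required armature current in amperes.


I = tau / Kt = 0.143/0.388 = 0.3686

0.3686 A


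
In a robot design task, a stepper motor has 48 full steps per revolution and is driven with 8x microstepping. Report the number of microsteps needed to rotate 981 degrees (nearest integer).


step_size = 360/(48*8) = 360/384 = 0.937500 deg
n = 981/(360/384) = 981*384/360 = 1046.4000 -> 1046

1046 steps


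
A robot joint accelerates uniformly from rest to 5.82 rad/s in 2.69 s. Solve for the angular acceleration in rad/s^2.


alpha = delta_omega / t = 5.82 / 2.69 = 2.1636

2.1636 rad/s^2


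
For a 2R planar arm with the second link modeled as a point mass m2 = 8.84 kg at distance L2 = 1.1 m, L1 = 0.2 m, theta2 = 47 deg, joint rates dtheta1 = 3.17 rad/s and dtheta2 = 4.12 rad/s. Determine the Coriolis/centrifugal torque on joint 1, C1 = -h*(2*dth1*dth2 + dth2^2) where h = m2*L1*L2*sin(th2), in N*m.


h = m2*L1*L2*sin(th2) = 8.84*0.2*1.1*sin(47 deg) = 1.422337
C1 = -h*(2*3.17*4.12 + 4.12^2) = -1.422337*43.0952 = -61.2959

-61.2959 N*m


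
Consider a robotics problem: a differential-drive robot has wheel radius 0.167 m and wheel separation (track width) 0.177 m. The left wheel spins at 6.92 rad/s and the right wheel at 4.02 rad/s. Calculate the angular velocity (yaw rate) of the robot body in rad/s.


omega = r*(wR - wL)/L = 0.167*(4.02 - (6.92))/0.177 = -2.7362

-2.7362 rad/s


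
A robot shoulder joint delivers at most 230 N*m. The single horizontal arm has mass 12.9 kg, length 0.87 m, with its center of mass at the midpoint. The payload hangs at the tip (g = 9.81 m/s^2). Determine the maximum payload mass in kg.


tau_arm = m_arm*g*(L/2) = 12.9*9.81*0.87/2 = 55.0488 N*m
tau_payload = tau_max - tau_arm = 230 - 55.0488 = 174.9512
m_payload = tau_payload / (g*L) = 174.9512 / (9.81*0.87) = 20.4988

20.4988 kg


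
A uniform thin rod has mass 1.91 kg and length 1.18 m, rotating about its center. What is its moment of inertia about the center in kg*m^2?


I = (1/12)*m*L^2 = (1/12)*1.91*1.18^2 = 0.2216

0.2216 kg*m^2


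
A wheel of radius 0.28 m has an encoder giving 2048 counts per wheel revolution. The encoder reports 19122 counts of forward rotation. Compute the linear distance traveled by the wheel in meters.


revs = 19122/2048 = 9.336914
d = revs * 2*pi*r = 9.336914 * 2*pi*0.28 = 16.4264

16.4264 m


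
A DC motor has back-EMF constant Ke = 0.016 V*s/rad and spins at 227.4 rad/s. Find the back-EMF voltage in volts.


V_emf = Ke * omega = 0.016*227.4 = 3.6384

3.6384 V


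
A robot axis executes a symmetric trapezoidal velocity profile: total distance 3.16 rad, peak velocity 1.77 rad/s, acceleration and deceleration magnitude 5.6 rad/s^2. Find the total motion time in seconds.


t_acc = v/a = 1.77/5.6 = 0.316071 s
d_acc = v^2/(2a) = 0.279723 rad (each ramp)
d_cruise = 3.16 - 2*0.279723 = 2.600554 rad
t_cruise = 2.600554/1.77 = 1.469240 s
t_total = 2*0.316071 + 1.469240 = 2.1014

2.1014 s


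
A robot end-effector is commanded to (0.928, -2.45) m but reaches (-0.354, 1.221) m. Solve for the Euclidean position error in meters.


dx = -0.354 - (0.928) = -1.2820, dy = 1.221 - (-2.45) = 3.6710
err = sqrt(1.643524 + 13.476241) = 3.8884

3.8884 m


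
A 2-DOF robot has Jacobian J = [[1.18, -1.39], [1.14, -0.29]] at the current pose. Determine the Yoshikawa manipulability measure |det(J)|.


det(J) = 1.18*-0.29 - (-1.39)*(1.14) = 1.2424
|det(J)| = 1.2424

1.2424
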